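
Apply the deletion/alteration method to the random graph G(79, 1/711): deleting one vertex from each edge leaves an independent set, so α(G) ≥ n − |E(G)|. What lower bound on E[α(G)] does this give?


E[|E(G)|] = C(79, 2)·p = 3081 · (1/711) = 13/3.
E[α(G)] ≥ n − E[|E(G)|] = 79 − 13/3 = 224/3.
Numerically: ≈ 74.6667.
(This is only a lower bound; the true E[α(G)] may be larger.)

E[α(G)] ≥ 224/3 ≈ 74.6667.


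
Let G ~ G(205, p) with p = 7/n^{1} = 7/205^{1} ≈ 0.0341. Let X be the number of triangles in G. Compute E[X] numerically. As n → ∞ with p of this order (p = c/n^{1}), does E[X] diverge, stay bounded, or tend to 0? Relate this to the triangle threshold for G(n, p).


Number of potential triangles: C(205, 3) = 1414910.
Each occurs with probability p³ ≈ (0.0341)³ ≈ 3.98137e-05.
By linearity: E[X] = C(205, 3)·p³ ≈ 1414910 · 3.98137e-05 ≈ 56.333.
Here α = 1, so p = 7/n is exactly at the triangle threshold p ~ 1/n. Asymptotically E[X] → c³/6 = 7³/6 = 343/6 ≈ 57.167, a bounded constant. In this regime the triangle count is asymptotically Poisson(c³/6).

E[X] ≈ 56.333; in regime p = Θ(1/n^{1}) E[X] stays bounded (at the triangle threshold p ~ 1/n).


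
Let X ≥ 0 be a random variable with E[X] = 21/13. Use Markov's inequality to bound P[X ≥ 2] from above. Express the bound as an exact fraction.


μ = E[X] = 21/13, a = 2.
Markov: P[X ≥ 2] ≤ μ/a = (21/13)/2 = 21/26.
Numerically: ≈ 0.807692.
(Since a = 2 > μ = 1.615385, the bound 21/26 is < 1 and informative.)

P[X ≥ 2] ≤ 21/26 ≈ 0.807692.


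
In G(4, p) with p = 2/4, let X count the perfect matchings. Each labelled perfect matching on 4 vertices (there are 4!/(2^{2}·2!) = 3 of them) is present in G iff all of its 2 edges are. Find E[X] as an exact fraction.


K_4 has 4!/(2^{2}·2!) = 3 labelled perfect matchings.
For each such perfect matching H, let X_H = 1 if all 2 edges of H are present in G. Then P[X_H = 1] = p^{2} = (1/2)^{2} = 1/4.
By linearity of expectation: E[X] = Σ_H E[X_H] = 3 · p^{2} = 3 · 1/4 = 3/4.
Numerically: E[X] ≈ 0.75.

E[X] = 3 · (1/2)^{2} = 3/4 ≈ 0.75.


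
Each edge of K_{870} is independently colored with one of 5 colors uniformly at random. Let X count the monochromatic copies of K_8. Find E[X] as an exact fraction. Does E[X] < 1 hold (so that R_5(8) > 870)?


E[X] = C(870, 8) · 5^{1 − 28} = 7881626782940464620 · 5^{−27} = 7881626782940464620/7450580596923828125.
As a reduced fraction: E[X] = 1576325356588092924/1490116119384765625 ≈ 1.0578540.
Is E[X] < 1? NO.
Since E[X] ≥ 1, the first-moment bound is inconclusive at n = 870; it does NOT by itself certify R_5(8) > 870.

E[X] = 1576325356588092924/1490116119384765625 ≈ 1.0578540; E[X] ≥ 1; first-moment method inconclusive here.


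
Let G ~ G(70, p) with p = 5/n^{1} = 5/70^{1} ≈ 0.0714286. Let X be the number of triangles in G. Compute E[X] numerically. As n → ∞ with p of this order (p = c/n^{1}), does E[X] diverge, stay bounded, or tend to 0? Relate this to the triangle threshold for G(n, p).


Number of potential triangles: C(70, 3) = 54740.
Each occurs with probability p³ ≈ (0.0714286)³ ≈ 3.64431487e-04.
By linearity: E[X] = C(70, 3)·p³ ≈ 54740 · 3.64431487e-04 ≈ 19.948980.
Here α = 1, so p = 5/n is exactly at the triangle threshold p ~ 1/n. Asymptotically E[X] → c³/6 = 5³/6 = 125/6 ≈ 20.833333, a bounded constant. In this regime the triangle count is asymptotically Poisson(c³/6).

E[X] ≈ 19.948980; in regime p = Θ(1/n^{1}) E[X] stays bounded (at the triangle threshold p ~ 1/n).


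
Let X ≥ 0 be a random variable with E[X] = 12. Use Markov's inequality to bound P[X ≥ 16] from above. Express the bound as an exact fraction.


μ = E[X] = 12, a = 16.
Markov: P[X ≥ 16] ≤ μ/a = (12)/16 = 3/4.
Numerically: ≈ 0.75000.
(Since a = 16 > μ = 12.00000, the bound 3/4 is < 1 and informative.)

P[X ≥ 16] ≤ 3/4 ≈ 0.75000.


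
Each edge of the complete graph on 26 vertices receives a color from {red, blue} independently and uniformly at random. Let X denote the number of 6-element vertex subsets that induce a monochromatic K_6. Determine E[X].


Let X = Σ_S X_S over the C(26, 6) = 230230 subsets S of size 6, where X_S = 1 if the K_6 on S is monochromatic.
For a fixed S, the K_6 on S has C(6, 2) = 15 edges. P[all 15 edges red] = (1/2)^15, and likewise for blue, so P[monochromatic] = 2·(1/2)^15 = 2^{1 − 15} = 1/16384.
By linearity of expectation: E[X] = C(26, 6) · 2^{1 − 15} = 230230 · 1/16384 = 115115/8192.
Numerically: E[X] ≈ 14.0521.

E[X] = C(26,6)·2^(1−C(6,2)) = 115115/8192 ≈ 14.0521.


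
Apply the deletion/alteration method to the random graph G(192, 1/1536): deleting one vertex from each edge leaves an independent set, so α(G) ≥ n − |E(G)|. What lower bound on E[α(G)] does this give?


E[|E(G)|] = C(192, 2)·p = 18336 · (1/1536) = 191/16.
E[α(G)] ≥ n − E[|E(G)|] = 192 − 191/16 = 2881/16.
Numerically: ≈ 180.0625.
(This is only a lower bound; the true E[α(G)] may be larger.)

E[α(G)] ≥ 2881/16 ≈ 180.0625.


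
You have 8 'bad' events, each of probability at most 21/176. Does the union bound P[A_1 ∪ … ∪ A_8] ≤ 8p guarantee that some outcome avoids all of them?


Union bound: P[∪_{i=1}^{8} A_i] ≤ Σ_i P[A_i] ≤ 8·p = 8·(21/176) = 21/22.
Numerically: 21/22 ≈ 0.9545455.
Is 21/22 < 1? YES.
Since P[∪ A_i] ≤ 21/22 < 1, the complement has P[∩ A_i^c] ≥ 1 − 21/22 = 1/22 > 0, so some outcome avoids every A_i.

8·p = 21/22 ≈ 0.9545455; existence CERTIFIED by the union bound.


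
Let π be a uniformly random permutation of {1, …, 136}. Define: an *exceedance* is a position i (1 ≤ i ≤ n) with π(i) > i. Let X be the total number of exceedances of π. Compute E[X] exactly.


Write X = Σ_{i=1}^{136} X_i, where X_i = 1_{π(i) > i}.
For each fixed i, π(i) is uniform over {1, …, 136} (marginal of a uniform permutation), so P[π(i) > i] = (n − i)/n. Summing: Σ_{i=1}^{136} (n − i)/n = (0 + 1 + … + 135)/136 = 136(136 − 1)/(2·136) = (136 − 1)/2.
Hence E[X] = Σ_{i=1}^{136} (136 − i)/136 = 135/2 ≈ 67.50000.

E[X] = 135/2 = 67.50000.


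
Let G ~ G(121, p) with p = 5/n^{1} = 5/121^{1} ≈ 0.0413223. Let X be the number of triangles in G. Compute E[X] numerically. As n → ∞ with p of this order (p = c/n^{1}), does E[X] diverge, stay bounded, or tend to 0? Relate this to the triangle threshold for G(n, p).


Number of potential triangles: C(121, 3) = 287980.
Each occurs with probability p³ ≈ (0.0413223)³ ≈ 7.05592413e-05.
By linearity: E[X] = C(121, 3)·p³ ≈ 287980 · 7.05592413e-05 ≈ 20.319650.
Here α = 1, so p = 5/n is exactly at the triangle threshold p ~ 1/n. Asymptotically E[X] → c³/6 = 5³/6 = 125/6 ≈ 20.833333, a bounded constant. In this regime the triangle count is asymptotically Poisson(c³/6).

E[X] ≈ 20.319650; in regime p = Θ(1/n^{1}) E[X] stays bounded (at the triangle threshold p ~ 1/n).


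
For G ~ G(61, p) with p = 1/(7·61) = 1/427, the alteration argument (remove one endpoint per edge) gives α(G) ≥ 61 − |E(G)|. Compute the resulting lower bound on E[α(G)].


E[|E(G)|] = C(61, 2)·p = 1830 · (1/427) = 30/7.
E[α(G)] ≥ n − E[|E(G)|] = 61 − 30/7 = 397/7.
Numerically: ≈ 56.7143.
(This is only a lower bound; the true E[α(G)] may be larger.)

E[α(G)] ≥ 397/7 ≈ 56.7143.


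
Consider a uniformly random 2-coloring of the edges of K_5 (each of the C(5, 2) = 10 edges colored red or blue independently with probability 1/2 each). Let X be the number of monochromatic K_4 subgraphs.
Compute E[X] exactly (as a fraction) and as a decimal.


Let X = Σ_S X_S over the C(5, 4) = 5 subsets S of size 4, where X_S = 1 if the K_4 on S is monochromatic.
For a fixed S, the K_4 on S has C(4, 2) = 6 edges. P[all 6 edges red] = (1/2)^6, and likewise for blue, so P[monochromatic] = 2·(1/2)^6 = 2^{1 − 6} = 1/32.
Summing: E[X] = C(5, 4) · 2^{1 − 6} = 5 · 1/32 = 5/32.
Numerically: E[X] ≈ 0.156250.

E[X] = C(5,4)·2^(1−C(4,2)) = 5/32 ≈ 0.156250.


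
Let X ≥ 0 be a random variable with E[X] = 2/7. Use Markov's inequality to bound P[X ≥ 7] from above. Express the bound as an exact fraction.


μ = E[X] = 2/7, a = 7.
Markov: P[X ≥ 7] ≤ μ/a = (2/7)/7 = 2/49.
Numerically: ≈ 0.041.
(Since a = 7 > μ = 0.286, the bound 2/49 is < 1 and informative.)

P[X ≥ 7] ≤ 2/49 ≈ 0.041.


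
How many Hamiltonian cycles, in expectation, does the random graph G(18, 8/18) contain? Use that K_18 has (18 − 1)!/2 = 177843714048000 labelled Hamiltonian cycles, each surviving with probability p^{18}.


K_18 has (18 − 1)!/2 = 177843714048000 labelled Hamiltonian cycles.
For each such Hamiltonian cycle H, let X_H = 1 if all 18 edges of H are present in G. Then P[X_H = 1] = p^{18} = (4/9)^{18} = 68719476736/150094635296999121.
Summing the indicators: E[X] = Σ_H E[X_H] = 177843714048000 · p^{18} = 177843714048000 · 68719476736/150094635296999121 = 16764508875398316032000/205891132094649.
Numerically: E[X] ≈ 8.14e+07.

E[X] = 177843714048000 · (4/9)^{18} = 16764508875398316032000/205891132094649 ≈ 8.14e+07.


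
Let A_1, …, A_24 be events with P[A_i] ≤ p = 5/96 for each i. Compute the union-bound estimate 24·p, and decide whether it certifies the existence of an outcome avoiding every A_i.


Union bound: P[∪_{i=1}^{24} A_i] ≤ Σ_i P[A_i] ≤ 24·p = 24·(5/96) = 5/4.
Numerically: 5/4 ≈ 1.250000.
Is 5/4 < 1? NO.
Since the bound 5/4 is ≥ 1, the union bound is uninformative here; it does NOT by itself certify existence.

24·p = 5/4 ≈ 1.250000; existence NOT certified by the union bound.


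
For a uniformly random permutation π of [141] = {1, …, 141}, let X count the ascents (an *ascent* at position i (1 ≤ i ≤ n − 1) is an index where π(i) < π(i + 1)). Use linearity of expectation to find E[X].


Write X = Σ X_I over i = 1, …, 140, with X_I the indicator of one ascent.
There are 140 indicators.
For each fixed i, the pair (π(i), π(i+1)) is a uniformly random ordered pair of distinct values from {1, …, 141}; by symmetry P[π(i) < π(i+1)] = 1/2.
By linearity: E[X] = 140 · (1/2) = (141 − 1) · (1/2) = 70 ≈ 70.000.

E[X] = 70 = 70.000.


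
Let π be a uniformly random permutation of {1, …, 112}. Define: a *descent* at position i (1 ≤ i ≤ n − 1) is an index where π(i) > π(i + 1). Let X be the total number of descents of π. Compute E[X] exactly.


Write X = Σ X_I over i = 1, …, 111, with X_I the indicator of one descent.
There are 111 indicators.
For each fixed i, the pair (π(i), π(i+1)) is a uniformly random ordered pair of distinct values from {1, …, 112}; by symmetry P[π(i) > π(i+1)] = 1/2.
By linearity: E[X] = 111 · (1/2) = (112 − 1) · (1/2) = 111/2 ≈ 55.5000.

E[X] = 111/2 = 55.5000.


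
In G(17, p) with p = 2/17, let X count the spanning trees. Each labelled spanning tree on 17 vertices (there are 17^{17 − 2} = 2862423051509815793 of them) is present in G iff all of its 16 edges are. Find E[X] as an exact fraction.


K_17 has 17^{17 − 2} = 2862423051509815793 labelled spanning trees.
For each such spanning tree H, let X_H = 1 if all 16 edges of H are present in G. Then P[X_H = 1] = p^{16} = (2/17)^{16} = 65536/48661191875666868481.
Summing the indicators: E[X] = Σ_H E[X_H] = 2862423051509815793 · p^{16} = 2862423051509815793 · 65536/48661191875666868481 = 65536/17.
Numerically: E[X] ≈ 3.86e+03.

E[X] = 2862423051509815793 · (2/17)^{16} = 65536/17 ≈ 3.86e+03.


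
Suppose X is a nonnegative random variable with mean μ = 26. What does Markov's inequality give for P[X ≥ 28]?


μ = E[X] = 26, a = 28.
Markov: P[X ≥ 28] ≤ μ/a = (26)/28 = 13/14.
Numerically: ≈ 0.928571.
(Since a = 28 > μ = 26.000000, the bound 13/14 is < 1 and informative.)

P[X ≥ 28] ≤ 13/14 ≈ 0.928571.


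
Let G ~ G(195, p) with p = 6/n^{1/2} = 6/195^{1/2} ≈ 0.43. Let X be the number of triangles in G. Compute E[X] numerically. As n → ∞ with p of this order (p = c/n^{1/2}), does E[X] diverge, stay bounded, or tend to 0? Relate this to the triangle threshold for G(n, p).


Number of potential triangles: C(195, 3) = 1216865.
Each occurs with probability p³ ≈ (0.43)³ ≈ 7.93235e-02.
By linearity: E[X] = C(195, 3)·p³ ≈ 1216865 · 7.93235e-02 ≈ 96525.983.
Since α = 1/2 < 1, p = c/n^{1/2} ≫ 1/n is above the triangle threshold p ~ 1/n. Asymptotically E[X] ~ (c³/6)·n^{3(1−α)} = (6³/6)·n^{1.5} → ∞; triangles are abundant w.h.p.

E[X] ≈ 96525.983; in regime p = Θ(1/n^{1/2}) E[X] diverges (above the triangle threshold p ~ 1/n).


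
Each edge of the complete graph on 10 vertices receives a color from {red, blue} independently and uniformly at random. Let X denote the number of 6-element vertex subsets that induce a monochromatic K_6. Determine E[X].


Let X = Σ_S X_S over the C(10, 6) = 210 subsets S of size 6, where X_S = 1 if the K_6 on S is monochromatic.
For a fixed S, the K_6 on S has C(6, 2) = 15 edges. P[all 15 edges red] = (1/2)^15, and likewise for blue, so P[monochromatic] = 2·(1/2)^15 = 2^{1 − 15} = 1/16384.
Summing: E[X] = C(10, 6) · 2^{1 − 15} = 210 · 1/16384 = 105/8192.
Numerically: E[X] ≈ 0.013.

E[X] = C(10,6)·2^(1−C(6,2)) = 105/8192 ≈ 0.013.


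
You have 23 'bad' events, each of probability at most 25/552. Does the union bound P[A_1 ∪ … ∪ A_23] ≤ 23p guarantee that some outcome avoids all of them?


Union bound: P[∪_{i=1}^{23} A_i] ≤ Σ_i P[A_i] ≤ 23·p = 23·(25/552) = 25/24.
Numerically: 25/24 ≈ 1.041667.
Is 25/24 < 1? NO.
Since the bound 25/24 is ≥ 1, the union bound is uninformative here; it does NOT by itself certify existence.

23·p = 25/24 ≈ 1.041667; existence NOT certified by the union bound.


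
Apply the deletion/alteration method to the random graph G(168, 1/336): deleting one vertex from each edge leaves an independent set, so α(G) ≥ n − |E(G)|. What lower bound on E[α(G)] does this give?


E[|E(G)|] = C(168, 2)·p = 14028 · (1/336) = 167/4.
E[α(G)] ≥ n − E[|E(G)|] = 168 − 167/4 = 505/4.
Numerically: ≈ 126.25000.
(This is only a lower bound; the true E[α(G)] may be larger.)

E[α(G)] ≥ 505/4 ≈ 126.25000.


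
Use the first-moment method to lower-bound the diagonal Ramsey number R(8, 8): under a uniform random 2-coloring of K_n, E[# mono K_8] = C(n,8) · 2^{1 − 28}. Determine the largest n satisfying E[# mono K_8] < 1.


We need C(n, 8) · 2^{1 − 28} < 1, i.e. C(n, 8) < 2^{28 − 1} = 134217728.
Check values of n near the boundary:
  n = 38: C(38, 8) = 48903492; 48903492 < 134217728? YES
  n = 39: C(39, 8) = 61523748; 61523748 < 134217728? YES
  n = 40: C(40, 8) = 76904685; 76904685 < 134217728? YES
  n = 41: C(41, 8) = 95548245; 95548245 < 134217728? YES
  n = 42: C(42, 8) = 118030185; 118030185 < 134217728? YES
  n = 43: C(43, 8) = 145008513; 145008513 < 134217728? NO
  n = 44: C(44, 8) = 177232627; 177232627 < 134217728? NO
  n = 45: C(45, 8) = 215553195; 215553195 < 134217728? NO
The largest n with C(n, 8) < 134217728 is n = 42 (where E[X] = 118030185/134217728 ≈ 0.879393). Hence R(8, 8) > 42, i.e. R(8, 8) ≥ 43.

Largest n = 42; hence R(8, 8) > 42.


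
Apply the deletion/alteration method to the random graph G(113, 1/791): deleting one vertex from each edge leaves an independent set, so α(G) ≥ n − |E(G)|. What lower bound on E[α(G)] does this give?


E[|E(G)|] = C(113, 2)·p = 6328 · (1/791) = 8.
E[α(G)] ≥ n − E[|E(G)|] = 113 − 8 = 105.
Numerically: ≈ 105.0000.
(This is only a lower bound; the true E[α(G)] may be larger.)

E[α(G)] ≥ 105 ≈ 105.0000.


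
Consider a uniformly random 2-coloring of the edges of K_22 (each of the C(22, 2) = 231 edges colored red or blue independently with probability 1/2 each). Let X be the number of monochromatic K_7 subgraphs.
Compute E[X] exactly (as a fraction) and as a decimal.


Let X = Σ_S X_S over the C(22, 7) = 170544 subsets S of size 7, where X_S = 1 if the K_7 on S is monochromatic.
For a fixed S, the K_7 on S has C(7, 2) = 21 edges. P[all 21 edges red] = (1/2)^21, and likewise for blue, so P[monochromatic] = 2·(1/2)^21 = 2^{1 − 21} = 1/1048576.
By linearity of expectation: E[X] = C(22, 7) · 2^{1 − 21} = 170544 · 1/1048576 = 10659/65536.
Numerically: E[X] ≈ 0.1626.

E[X] = C(22,7)·2^(1−C(7,2)) = 10659/65536 ≈ 0.1626.


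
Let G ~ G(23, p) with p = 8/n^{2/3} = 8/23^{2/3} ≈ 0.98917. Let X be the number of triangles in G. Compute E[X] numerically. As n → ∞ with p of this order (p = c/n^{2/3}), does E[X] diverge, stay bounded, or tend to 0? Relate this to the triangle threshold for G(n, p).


Number of potential triangles: C(23, 3) = 1771.
Each occurs with probability p³ ≈ (0.98917)³ ≈ 9.6786389e-01.
By linearity: E[X] = C(23, 3)·p³ ≈ 1771 · 9.6786389e-01 ≈ 1714.08696.
Since α = 2/3 < 1, p = c/n^{2/3} ≫ 1/n is above the triangle threshold p ~ 1/n. Asymptotically E[X] ~ (c³/6)·n^{3(1−α)} = (8³/6)·n^{1} → ∞; triangles are abundant w.h.p.

E[X] ≈ 1714.08696; in regime p = Θ(1/n^{2/3}) E[X] diverges (above the triangle threshold p ~ 1/n).


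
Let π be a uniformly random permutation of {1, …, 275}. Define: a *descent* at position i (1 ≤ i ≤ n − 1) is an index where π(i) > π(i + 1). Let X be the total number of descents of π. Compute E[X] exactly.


Write X = Σ X_I over i = 1, …, 274, with X_I the indicator of one descent.
There are 274 indicators.
For each fixed i, the pair (π(i), π(i+1)) is a uniformly random ordered pair of distinct values from {1, …, 275}; by symmetry P[π(i) > π(i+1)] = 1/2.
By linearity: E[X] = 274 · (1/2) = (275 − 1) · (1/2) = 137 ≈ 137.000000.

E[X] = 137 = 137.000000.


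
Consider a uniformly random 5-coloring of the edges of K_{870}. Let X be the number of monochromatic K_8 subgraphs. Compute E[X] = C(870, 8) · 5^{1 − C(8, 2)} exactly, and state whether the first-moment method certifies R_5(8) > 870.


E[X] = C(870, 8) · 5^{1 − 28} = 7881626782940464620 · 5^{−27} = 7881626782940464620/7450580596923828125.
As a reduced fraction: E[X] = 1576325356588092924/1490116119384765625 ≈ 1.0579.
Is E[X] < 1? NO.
Since E[X] ≥ 1, the first-moment bound is inconclusive at n = 870; it does NOT by itself certify R_5(8) > 870.

E[X] = 1576325356588092924/1490116119384765625 ≈ 1.0579; E[X] ≥ 1; first-moment method inconclusive here.


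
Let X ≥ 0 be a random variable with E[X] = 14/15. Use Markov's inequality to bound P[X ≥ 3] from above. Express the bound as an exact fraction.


μ = E[X] = 14/15, a = 3.
Markov: P[X ≥ 3] ≤ μ/a = (14/15)/3 = 14/45.
Numerically: ≈ 0.3111.
(Since a = 3 > μ = 0.9333, the bound 14/45 is < 1 and informative.)

P[X ≥ 3] ≤ 14/45 ≈ 0.3111.


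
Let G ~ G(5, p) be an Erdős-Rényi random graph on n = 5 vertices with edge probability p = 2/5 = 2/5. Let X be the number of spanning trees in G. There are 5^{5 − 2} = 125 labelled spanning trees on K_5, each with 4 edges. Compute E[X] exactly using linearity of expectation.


K_5 has 5^{5 − 2} = 125 labelled spanning trees.
For each such spanning tree H, let X_H = 1 if all 4 edges of H are present in G. Then P[X_H = 1] = p^{4} = (2/5)^{4} = 16/625.
Summing the indicators: E[X] = Σ_H E[X_H] = 125 · p^{4} = 125 · 16/625 = 16/5.
Numerically: E[X] ≈ 3.2.

E[X] = 125 · (2/5)^{4} = 16/5 ≈ 3.2.


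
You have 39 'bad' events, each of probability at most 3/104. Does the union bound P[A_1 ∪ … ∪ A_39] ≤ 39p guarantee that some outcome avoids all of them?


Union bound: P[∪_{i=1}^{39} A_i] ≤ Σ_i P[A_i] ≤ 39·p = 39·(3/104) = 9/8.
Numerically: 9/8 ≈ 1.125000.
Is 9/8 < 1? NO.
Since the bound 9/8 is ≥ 1, the union bound is uninformative here; it does NOT by itself certify existence.

39·p = 9/8 ≈ 1.125000; existence NOT certified by the union bound.


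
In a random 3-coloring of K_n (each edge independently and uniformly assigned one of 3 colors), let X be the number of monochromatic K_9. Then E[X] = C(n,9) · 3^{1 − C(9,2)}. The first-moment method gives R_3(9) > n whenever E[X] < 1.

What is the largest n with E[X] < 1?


We need C(n, 9) · 3^{1 − 36} < 1, i.e. C(n, 9) < 3^{36 − 1} = 50031545098999707.
Check values of n near the boundary:
  n = 298: C(298, 9) = 45207677551849890; 45207677551849890 < 50031545098999707? YES
  n = 299: C(299, 9) = 46610674441390059; 46610674441390059 < 50031545098999707? YES
  n = 300: C(300, 9) = 48052241692154700; 48052241692154700 < 50031545098999707? YES
  n = 301: C(301, 9) = 49533303936090975; 49533303936090975 < 50031545098999707? YES
  n = 302: C(302, 9) = 51054804739588650; 51054804739588650 < 50031545098999707? NO
  n = 303: C(303, 9) = 52617706925494425; 52617706925494425 < 50031545098999707? NO
The largest n with C(n, 9) < 50031545098999707 is n = 301 (where E[X] = 16511101312030325/16677181699666569 ≈ 0.9900). Hence R_3(9) > 301, i.e. R_3(9) ≥ 302.

Largest n = 301; hence R_3(9) > 301.


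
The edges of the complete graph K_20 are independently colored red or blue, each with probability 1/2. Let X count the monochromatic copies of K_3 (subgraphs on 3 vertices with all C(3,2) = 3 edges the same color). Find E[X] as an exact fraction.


Let X = Σ_S X_S over the C(20, 3) = 1140 subsets S of size 3, where X_S = 1 if the K_3 on S is monochromatic.
For a fixed S, the K_3 on S has C(3, 2) = 3 edges. P[all 3 edges red] = (1/2)^3, and likewise for blue, so P[monochromatic] = 2·(1/2)^3 = 2^{1 − 3} = 1/4.
Summing: E[X] = C(20, 3) · 2^{1 − 3} = 1140 · 1/4 = 285.
Numerically: E[X] ≈ 285.00000.

E[X] = C(20,3)·2^(1−C(3,2)) = 285 ≈ 285.00000.


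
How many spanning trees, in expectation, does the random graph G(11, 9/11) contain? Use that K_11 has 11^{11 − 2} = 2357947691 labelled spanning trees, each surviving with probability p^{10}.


K_11 has 11^{11 − 2} = 2357947691 labelled spanning trees.
For each such spanning tree H, let X_H = 1 if all 10 edges of H are present in G. Then P[X_H = 1] = p^{10} = (9/11)^{10} = 3486784401/25937424601.
Summing the indicators: E[X] = Σ_H E[X_H] = 2357947691 · p^{10} = 2357947691 · 3486784401/25937424601 = 3486784401/11.
Numerically: E[X] ≈ 3.1698e+08.

E[X] = 2357947691 · (9/11)^{10} = 3486784401/11 ≈ 3.1698e+08.


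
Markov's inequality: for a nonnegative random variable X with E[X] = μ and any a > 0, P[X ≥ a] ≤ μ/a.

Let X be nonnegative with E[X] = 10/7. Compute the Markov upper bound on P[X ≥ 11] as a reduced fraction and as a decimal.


μ = E[X] = 10/7, a = 11.
Markov: P[X ≥ 11] ≤ μ/a = (10/7)/11 = 10/77.
Numerically: ≈ 0.130.
(Since a = 11 > μ = 1.429, the bound 10/77 is < 1 and informative.)

P[X ≥ 11] ≤ 10/77 ≈ 0.130.


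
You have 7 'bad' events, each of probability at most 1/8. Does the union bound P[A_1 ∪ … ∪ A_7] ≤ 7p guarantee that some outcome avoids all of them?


Union bound: P[∪_{i=1}^{7} A_i] ≤ Σ_i P[A_i] ≤ 7·p = 7·(1/8) = 7/8.
Numerically: 7/8 ≈ 0.87500.
Is 7/8 < 1? YES.
Since P[∪ A_i] ≤ 7/8 < 1, the complement has P[∩ A_i^c] ≥ 1 − 7/8 = 1/8 > 0, so some outcome avoids every A_i.

7·p = 7/8 ≈ 0.87500; existence CERTIFIED by the union bound.


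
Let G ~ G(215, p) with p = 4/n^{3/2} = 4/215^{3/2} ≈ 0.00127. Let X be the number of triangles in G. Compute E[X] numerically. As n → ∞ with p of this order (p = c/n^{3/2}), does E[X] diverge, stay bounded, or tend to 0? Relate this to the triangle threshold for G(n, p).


Number of potential triangles: C(215, 3) = 1633355.
Each occurs with probability p³ ≈ (0.00127)³ ≈ 2.04271e-09.
By linearity: E[X] = C(215, 3)·p³ ≈ 1633355 · 2.04271e-09 ≈ 0.003.
Since α = 3/2 > 1, p = c/n^{3/2} = o(1/n) is below the triangle threshold p ~ 1/n. Asymptotically E[X] ~ (c³/6)·n^{3(1−α)} = (4³/6)·n^{-1.5} → 0, so by Markov's inequality G has no triangles w.h.p.

E[X] ≈ 0.003; in regime p = Θ(1/n^{3/2}) E[X] tends to 0 (below the triangle threshold p ~ 1/n).


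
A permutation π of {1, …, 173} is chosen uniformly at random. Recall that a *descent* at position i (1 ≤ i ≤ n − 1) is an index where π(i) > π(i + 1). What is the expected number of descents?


Write X = Σ X_I over i = 1, …, 172, with X_I the indicator of one descent.
There are 172 indicators.
For each fixed i, the pair (π(i), π(i+1)) is a uniformly random ordered pair of distinct values from {1, …, 173}; by symmetry P[π(i) > π(i+1)] = 1/2.
By linearity: E[X] = 172 · (1/2) = (173 − 1) · (1/2) = 86 ≈ 86.0000.

E[X] = 86 = 86.0000.


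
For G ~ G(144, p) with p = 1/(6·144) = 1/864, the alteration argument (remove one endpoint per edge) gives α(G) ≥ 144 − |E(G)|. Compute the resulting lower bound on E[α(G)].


E[|E(G)|] = C(144, 2)·p = 10296 · (1/864) = 143/12.
E[α(G)] ≥ n − E[|E(G)|] = 144 − 143/12 = 1585/12.
Numerically: ≈ 132.083.
(This is only a lower bound; the true E[α(G)] may be larger.)

E[α(G)] ≥ 1585/12 ≈ 132.083.


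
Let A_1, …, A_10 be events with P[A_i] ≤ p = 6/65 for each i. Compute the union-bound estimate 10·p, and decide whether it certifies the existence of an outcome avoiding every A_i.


Union bound: P[∪_{i=1}^{10} A_i] ≤ Σ_i P[A_i] ≤ 10·p = 10·(6/65) = 12/13.
Numerically: 12/13 ≈ 0.923.
Is 12/13 < 1? YES.
Since P[∪ A_i] ≤ 12/13 < 1, the complement has P[∩ A_i^c] ≥ 1 − 12/13 = 1/13 > 0, so some outcome avoids every A_i.

10·p = 12/13 ≈ 0.923; existence CERTIFIED by the union bound.


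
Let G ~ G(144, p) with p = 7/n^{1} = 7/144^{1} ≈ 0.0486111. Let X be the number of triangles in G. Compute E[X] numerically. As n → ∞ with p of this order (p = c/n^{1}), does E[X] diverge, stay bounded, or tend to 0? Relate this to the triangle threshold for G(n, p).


Number of potential triangles: C(144, 3) = 487344.
Each occurs with probability p³ ≈ (0.0486111)³ ≈ 1.14870006e-04.
By linearity: E[X] = C(144, 3)·p³ ≈ 487344 · 1.14870006e-04 ≈ 55.981208.
Here α = 1, so p = 7/n is exactly at the triangle threshold p ~ 1/n. Asymptotically E[X] → c³/6 = 7³/6 = 343/6 ≈ 57.166667, a bounded constant. In this regime the triangle count is asymptotically Poisson(c³/6).

E[X] ≈ 55.981208; in regime p = Θ(1/n^{1}) E[X] stays bounded (at the triangle threshold p ~ 1/n).


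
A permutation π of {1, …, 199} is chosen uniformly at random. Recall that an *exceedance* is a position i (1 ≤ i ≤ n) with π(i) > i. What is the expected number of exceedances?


Write X = Σ_{i=1}^{199} X_i, where X_i = 1_{π(i) > i}.
For each fixed i, π(i) is uniform over {1, …, 199} (marginal of a uniform permutation), so P[π(i) > i] = (n − i)/n. Summing: Σ_{i=1}^{199} (n − i)/n = (0 + 1 + … + 198)/199 = 199(199 − 1)/(2·199) = (199 − 1)/2.
Hence E[X] = Σ_{i=1}^{199} (199 − i)/199 = 99 ≈ 99.00000.

E[X] = 99 = 99.00000.


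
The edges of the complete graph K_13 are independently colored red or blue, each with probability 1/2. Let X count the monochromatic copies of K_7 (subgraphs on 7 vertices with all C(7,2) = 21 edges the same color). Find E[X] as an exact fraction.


Let X = Σ_S X_S over the C(13, 7) = 1716 subsets S of size 7, where X_S = 1 if the K_7 on S is monochromatic.
For a fixed S, the K_7 on S has C(7, 2) = 21 edges. P[all 21 edges red] = (1/2)^21, and likewise for blue, so P[monochromatic] = 2·(1/2)^21 = 2^{1 − 21} = 1/1048576.
Summing: E[X] = C(13, 7) · 2^{1 − 21} = 1716 · 1/1048576 = 429/262144.
Numerically: E[X] ≈ 0.002.

E[X] = C(13,7)·2^(1−C(7,2)) = 429/262144 ≈ 0.002.


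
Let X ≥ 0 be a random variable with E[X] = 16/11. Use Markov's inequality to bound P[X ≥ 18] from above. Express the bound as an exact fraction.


μ = E[X] = 16/11, a = 18.
Markov: P[X ≥ 18] ≤ μ/a = (16/11)/18 = 8/99.
Numerically: ≈ 0.0808.
(Since a = 18 > μ = 1.4545, the bound 8/99 is < 1 and informative.)

P[X ≥ 18] ≤ 8/99 ≈ 0.0808.


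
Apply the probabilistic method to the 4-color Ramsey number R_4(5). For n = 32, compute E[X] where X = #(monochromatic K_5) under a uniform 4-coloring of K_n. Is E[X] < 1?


E[X] = C(32, 5) · 4^{1 − 10} = 201376 · 4^{−9} = 201376/262144.
As a reduced fraction: E[X] = 6293/8192 ≈ 0.768188.
Is E[X] < 1? YES.
Since E[X] < 1, there exists a 4-coloring of K_{32} with no monochromatic K_5; hence R_4(5) > 32.

E[X] = 6293/8192 ≈ 0.768188; E[X] < 1, so R_4(5) > 32.


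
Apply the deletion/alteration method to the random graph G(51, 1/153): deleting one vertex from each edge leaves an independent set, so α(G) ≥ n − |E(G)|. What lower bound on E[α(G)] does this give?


E[|E(G)|] = C(51, 2)·p = 1275 · (1/153) = 25/3.
E[α(G)] ≥ n − E[|E(G)|] = 51 − 25/3 = 128/3.
Numerically: ≈ 42.666667.
(This is only a lower bound; the true E[α(G)] may be larger.)

E[α(G)] ≥ 128/3 ≈ 42.666667.


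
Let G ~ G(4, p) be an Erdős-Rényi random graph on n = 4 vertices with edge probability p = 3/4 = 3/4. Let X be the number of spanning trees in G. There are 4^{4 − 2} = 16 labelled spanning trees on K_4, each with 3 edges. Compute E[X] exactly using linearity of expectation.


K_4 has 4^{4 − 2} = 16 labelled spanning trees.
For each such spanning tree H, let X_H = 1 if all 3 edges of H are present in G. Then P[X_H = 1] = p^{3} = (3/4)^{3} = 27/64.
By linearity: E[X] = Σ_H E[X_H] = 16 · p^{3} = 16 · 27/64 = 27/4.
Numerically: E[X] ≈ 6.75.

E[X] = 16 · (3/4)^{3} = 27/4 ≈ 6.75.


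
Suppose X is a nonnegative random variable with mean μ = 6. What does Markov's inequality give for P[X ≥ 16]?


μ = E[X] = 6, a = 16.
Markov: P[X ≥ 16] ≤ μ/a = (6)/16 = 3/8.
Numerically: ≈ 0.375000.
(Since a = 16 > μ = 6.000000, the bound 3/8 is < 1 and informative.)

P[X ≥ 16] ≤ 3/8 ≈ 0.375000.


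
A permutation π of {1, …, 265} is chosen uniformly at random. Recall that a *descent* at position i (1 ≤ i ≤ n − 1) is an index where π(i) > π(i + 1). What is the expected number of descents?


Write X = Σ X_I over i = 1, …, 264, with X_I the indicator of one descent.
There are 264 indicators.
For each fixed i, the pair (π(i), π(i+1)) is a uniformly random ordered pair of distinct values from {1, …, 265}; by symmetry P[π(i) > π(i+1)] = 1/2.
By linearity: E[X] = 264 · (1/2) = (265 − 1) · (1/2) = 132 ≈ 132.00000.

E[X] = 132 = 132.00000.


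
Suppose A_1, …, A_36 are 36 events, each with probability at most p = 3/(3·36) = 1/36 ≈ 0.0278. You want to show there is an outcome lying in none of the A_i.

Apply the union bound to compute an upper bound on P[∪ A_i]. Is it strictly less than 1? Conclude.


Union bound: P[∪_{i=1}^{36} A_i] ≤ Σ_i P[A_i] ≤ 36·p = 36·(1/36) = 1.
Numerically: 1 ≈ 1.0000.
Is 1 < 1? NO.
Since the bound 1 is ≥ 1, the union bound is uninformative here; it does NOT by itself certify existence.

36·p = 1 ≈ 1.0000; existence NOT certified by the union bound.


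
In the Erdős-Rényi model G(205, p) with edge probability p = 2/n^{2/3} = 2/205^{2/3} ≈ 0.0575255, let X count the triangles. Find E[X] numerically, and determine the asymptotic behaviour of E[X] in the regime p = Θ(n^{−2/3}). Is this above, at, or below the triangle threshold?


Number of potential triangles: C(205, 3) = 1414910.
Each occurs with probability p³ ≈ (0.0575255)³ ≈ 1.90362879e-04.
By linearity: E[X] = C(205, 3)·p³ ≈ 1414910 · 1.90362879e-04 ≈ 269.346341.
Since α = 2/3 < 1, p = c/n^{2/3} ≫ 1/n is above the triangle threshold p ~ 1/n. Asymptotically E[X] ~ (c³/6)·n^{3(1−α)} = (2³/6)·n^{1} → ∞; triangles are abundant w.h.p.

E[X] ≈ 269.346341; in regime p = Θ(1/n^{2/3}) E[X] diverges (above the triangle threshold p ~ 1/n).


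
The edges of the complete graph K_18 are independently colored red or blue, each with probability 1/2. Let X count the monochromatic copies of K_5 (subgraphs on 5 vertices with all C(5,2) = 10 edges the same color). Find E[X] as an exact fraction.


Let X = Σ_S X_S over the C(18, 5) = 8568 subsets S of size 5, where X_S = 1 if the K_5 on S is monochromatic.
For a fixed S, the K_5 on S has C(5, 2) = 10 edges. P[all 10 edges red] = (1/2)^10, and likewise for blue, so P[monochromatic] = 2·(1/2)^10 = 2^{1 − 10} = 1/512.
Summing: E[X] = C(18, 5) · 2^{1 − 10} = 8568 · 1/512 = 1071/64.
Numerically: E[X] ≈ 16.7344.

E[X] = C(18,5)·2^(1−C(5,2)) = 1071/64 ≈ 16.7344.


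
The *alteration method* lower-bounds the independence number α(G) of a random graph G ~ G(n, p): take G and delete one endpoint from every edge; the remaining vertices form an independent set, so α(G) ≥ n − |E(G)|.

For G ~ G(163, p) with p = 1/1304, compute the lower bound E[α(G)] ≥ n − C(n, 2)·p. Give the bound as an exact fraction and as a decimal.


E[|E(G)|] = C(163, 2)·p = 13203 · (1/1304) = 81/8.
E[α(G)] ≥ n − E[|E(G)|] = 163 − 81/8 = 1223/8.
Numerically: ≈ 152.875.
(This is only a lower bound; the true E[α(G)] may be larger.)

E[α(G)] ≥ 1223/8 ≈ 152.875.


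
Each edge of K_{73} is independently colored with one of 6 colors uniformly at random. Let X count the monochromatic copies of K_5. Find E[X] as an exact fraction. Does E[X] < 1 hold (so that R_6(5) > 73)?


E[X] = C(73, 5) · 6^{1 − 10} = 15020334 · 6^{−9} = 15020334/10077696.
As a reduced fraction: E[X] = 834463/559872 ≈ 1.490.
Is E[X] < 1? NO.
Since E[X] ≥ 1, the first-moment bound is inconclusive at n = 73; it does NOT by itself certify R_6(5) > 73.

E[X] = 834463/559872 ≈ 1.490; E[X] ≥ 1; first-moment method inconclusive here.


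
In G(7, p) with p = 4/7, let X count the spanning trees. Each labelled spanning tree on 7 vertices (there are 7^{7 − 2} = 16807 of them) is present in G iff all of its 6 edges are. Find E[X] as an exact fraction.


K_7 has 7^{7 − 2} = 16807 labelled spanning trees.
For each such spanning tree H, let X_H = 1 if all 6 edges of H are present in G. Then P[X_H = 1] = p^{6} = (4/7)^{6} = 4096/117649.
By linearity: E[X] = Σ_H E[X_H] = 16807 · p^{6} = 16807 · 4096/117649 = 4096/7.
Numerically: E[X] ≈ 585.1.

E[X] = 16807 · (4/7)^{6} = 4096/7 ≈ 585.1.


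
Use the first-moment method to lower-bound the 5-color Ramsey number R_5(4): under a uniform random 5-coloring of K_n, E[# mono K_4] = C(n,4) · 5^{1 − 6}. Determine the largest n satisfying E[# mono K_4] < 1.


We need C(n, 4) · 5^{1 − 6} < 1, i.e. C(n, 4) < 5^{6 − 1} = 3125.
Check values of n near the boundary:
  n = 14: C(14, 4) = 1001; 1001 < 3125? YES
  n = 15: C(15, 4) = 1365; 1365 < 3125? YES
  n = 16: C(16, 4) = 1820; 1820 < 3125? YES
  n = 17: C(17, 4) = 2380; 2380 < 3125? YES
  n = 18: C(18, 4) = 3060; 3060 < 3125? YES
  n = 19: C(19, 4) = 3876; 3876 < 3125? NO
  n = 20: C(20, 4) = 4845; 4845 < 3125? NO
The largest n with C(n, 4) < 3125 is n = 18 (where E[X] = 612/625 ≈ 0.9792000). Hence R_5(4) > 18, i.e. R_5(4) ≥ 19.

Largest n = 18; hence R_5(4) > 18.


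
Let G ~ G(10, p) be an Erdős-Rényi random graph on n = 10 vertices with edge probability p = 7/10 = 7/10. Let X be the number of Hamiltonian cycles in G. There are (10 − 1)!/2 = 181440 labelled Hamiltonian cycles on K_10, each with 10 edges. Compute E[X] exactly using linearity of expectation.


K_10 has (10 − 1)!/2 = 181440 labelled Hamiltonian cycles.
For each such Hamiltonian cycle H, let X_H = 1 if all 10 edges of H are present in G. Then P[X_H = 1] = p^{10} = (7/10)^{10} = 282475249/10000000000.
By linearity of expectation: E[X] = Σ_H E[X_H] = 181440 · p^{10} = 181440 · 282475249/10000000000 = 160163466183/31250000.
Numerically: E[X] ≈ 5125.

E[X] = 181440 · (7/10)^{10} = 160163466183/31250000 ≈ 5125.


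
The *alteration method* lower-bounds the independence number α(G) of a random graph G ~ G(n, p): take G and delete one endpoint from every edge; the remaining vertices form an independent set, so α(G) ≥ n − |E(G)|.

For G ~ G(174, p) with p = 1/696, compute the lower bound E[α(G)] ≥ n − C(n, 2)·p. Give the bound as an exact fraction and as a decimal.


E[|E(G)|] = C(174, 2)·p = 15051 · (1/696) = 173/8.
E[α(G)] ≥ n − E[|E(G)|] = 174 − 173/8 = 1219/8.
Numerically: ≈ 152.37500.
(This is only a lower bound; the true E[α(G)] may be larger.)

E[α(G)] ≥ 1219/8 ≈ 152.37500.


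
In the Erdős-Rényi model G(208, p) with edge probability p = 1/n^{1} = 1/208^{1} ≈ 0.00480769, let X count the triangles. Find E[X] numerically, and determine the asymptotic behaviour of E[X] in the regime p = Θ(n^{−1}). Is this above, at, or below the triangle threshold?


Number of potential triangles: C(208, 3) = 1478256.
Each occurs with probability p³ ≈ (0.00480769)³ ≈ 1.11124545e-07.
By linearity: E[X] = C(208, 3)·p³ ≈ 1478256 · 1.11124545e-07 ≈ 0.164271.
Here α = 1, so p = 1/n is exactly at the triangle threshold p ~ 1/n. Asymptotically E[X] → c³/6 = 1³/6 = 1/6 ≈ 0.166667, a bounded constant. In this regime the triangle count is asymptotically Poisson(c³/6).

E[X] ≈ 0.164271; in regime p = Θ(1/n^{1}) E[X] stays bounded (at the triangle threshold p ~ 1/n).


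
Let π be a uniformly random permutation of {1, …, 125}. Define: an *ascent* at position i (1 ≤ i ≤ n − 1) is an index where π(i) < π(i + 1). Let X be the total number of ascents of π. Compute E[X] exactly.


Write X = Σ X_I over i = 1, …, 124, with X_I the indicator of one ascent.
There are 124 indicators.
For each fixed i, the pair (π(i), π(i+1)) is a uniformly random ordered pair of distinct values from {1, …, 125}; by symmetry P[π(i) < π(i+1)] = 1/2.
By linearity: E[X] = 124 · (1/2) = (125 − 1) · (1/2) = 62 ≈ 62.000000.

E[X] = 62 = 62.000000.


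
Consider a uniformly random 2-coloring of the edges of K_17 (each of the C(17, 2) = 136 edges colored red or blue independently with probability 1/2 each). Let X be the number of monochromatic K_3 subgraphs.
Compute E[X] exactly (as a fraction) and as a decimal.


Let X = Σ_S X_S over the C(17, 3) = 680 subsets S of size 3, where X_S = 1 if the K_3 on S is monochromatic.
For a fixed S, the K_3 on S has C(3, 2) = 3 edges. P[all 3 edges red] = (1/2)^3, and likewise for blue, so P[monochromatic] = 2·(1/2)^3 = 2^{1 − 3} = 1/4.
By linearity: E[X] = C(17, 3) · 2^{1 − 3} = 680 · 1/4 = 170.
Numerically: E[X] ≈ 170.0000.

E[X] = C(17,3)·2^(1−C(3,2)) = 170 ≈ 170.0000.


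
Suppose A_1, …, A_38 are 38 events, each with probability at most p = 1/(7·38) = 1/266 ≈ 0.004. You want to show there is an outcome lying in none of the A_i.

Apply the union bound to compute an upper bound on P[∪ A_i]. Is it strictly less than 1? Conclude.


Union bound: P[∪_{i=1}^{38} A_i] ≤ Σ_i P[A_i] ≤ 38·p = 38·(1/266) = 1/7.
Numerically: 1/7 ≈ 0.143.
Is 1/7 < 1? YES.
Since P[∪ A_i] ≤ 1/7 < 1, the complement has P[∩ A_i^c] ≥ 1 − 1/7 = 6/7 > 0, so some outcome avoids every A_i.

38·p = 1/7 ≈ 0.143; existence CERTIFIED by the union bound.


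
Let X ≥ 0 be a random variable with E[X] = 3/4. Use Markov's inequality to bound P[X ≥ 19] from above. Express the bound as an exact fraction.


μ = E[X] = 3/4, a = 19.
Markov: P[X ≥ 19] ≤ μ/a = (3/4)/19 = 3/76.
Numerically: ≈ 0.03947.
(Since a = 19 > μ = 0.75000, the bound 3/76 is < 1 and informative.)

P[X ≥ 19] ≤ 3/76 ≈ 0.03947.


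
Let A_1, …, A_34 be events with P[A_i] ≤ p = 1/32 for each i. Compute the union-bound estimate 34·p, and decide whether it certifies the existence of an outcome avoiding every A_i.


Union bound: P[∪_{i=1}^{34} A_i] ≤ Σ_i P[A_i] ≤ 34·p = 34·(1/32) = 17/16.
Numerically: 17/16 ≈ 1.062.
Is 17/16 < 1? NO.
Since the bound 17/16 is ≥ 1, the union bound is uninformative here; it does NOT by itself certify existence.

34·p = 17/16 ≈ 1.062; existence NOT certified by the union bound.


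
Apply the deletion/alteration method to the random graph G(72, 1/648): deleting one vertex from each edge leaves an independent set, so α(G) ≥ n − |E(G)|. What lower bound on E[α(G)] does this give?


E[|E(G)|] = C(72, 2)·p = 2556 · (1/648) = 71/18.
E[α(G)] ≥ n − E[|E(G)|] = 72 − 71/18 = 1225/18.
Numerically: ≈ 68.055556.
(This is only a lower bound; the true E[α(G)] may be larger.)

E[α(G)] ≥ 1225/18 ≈ 68.055556.
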